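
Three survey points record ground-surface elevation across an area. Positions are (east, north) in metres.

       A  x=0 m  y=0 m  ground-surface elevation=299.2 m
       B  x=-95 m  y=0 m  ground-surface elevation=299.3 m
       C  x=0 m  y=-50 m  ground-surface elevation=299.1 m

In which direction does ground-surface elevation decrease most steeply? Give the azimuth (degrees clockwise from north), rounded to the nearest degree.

∂z/∂x = (299.3 − 299.2) / (-95 − 0) = -0.001053
∂z/∂y = (299.1 − 299.2) / (-50 − 0) = +0.002000
Steepest decrease is along −∇f: components (+0.001053 E, -0.002000 N).
Azimuth = atan2(+0.001053, -0.002000) = 152.2° ≈ 152°.

152°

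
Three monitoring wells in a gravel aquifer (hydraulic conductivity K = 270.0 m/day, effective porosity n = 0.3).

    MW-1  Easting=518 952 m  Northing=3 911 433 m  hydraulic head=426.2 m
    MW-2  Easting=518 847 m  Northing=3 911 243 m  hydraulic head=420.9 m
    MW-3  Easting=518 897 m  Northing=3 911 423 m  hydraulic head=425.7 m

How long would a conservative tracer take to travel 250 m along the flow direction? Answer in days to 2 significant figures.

Taking MW-1 as reference: MW-2−MW-1 = (-105, -190, -5.3); MW-3−MW-1 = (-55, -10, -0.5).
Solve a·Δx + b·Δy = Δh: det = (-105)·(-10) − (-55)·(-190) = -9400.
∂h/∂x = [(-5.3)·(-10) − (-0.5)·(-190)] / -9400 = +0.004468
∂h/∂y = [(-105)·(-0.5) − (-55)·(-5.3)] / -9400 = +0.02543
|∇h| = √(0.004468² + 0.02543²) = 0.02582
Seepage velocity v = K·i/n = 270.0 × 0.02582 / 0.3 = 23.24 m/day.
t = 250 / 23.24 = 10.76 days.

11 days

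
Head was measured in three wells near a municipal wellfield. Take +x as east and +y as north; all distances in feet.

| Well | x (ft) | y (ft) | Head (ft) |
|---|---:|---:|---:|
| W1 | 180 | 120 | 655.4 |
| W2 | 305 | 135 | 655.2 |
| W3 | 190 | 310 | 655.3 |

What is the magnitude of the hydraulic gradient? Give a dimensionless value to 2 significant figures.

Differences from W1: to W2 (Δx, Δy, Δh) = (125, 15, -0.2); to W3 = (10, 190, -0.1).
Determinant of the coordinate differences = 125·190 − 10·15 = 23600.
∂h/∂x = [(-0.2)·190 − (-0.1)·15] / 23600 = -0.001547
∂h/∂y = [125·(-0.1) − 10·(-0.2)] / 23600 = -0.0004449
|∇h| = √(-0.001547² + -0.0004449²) = 0.00161

0.0016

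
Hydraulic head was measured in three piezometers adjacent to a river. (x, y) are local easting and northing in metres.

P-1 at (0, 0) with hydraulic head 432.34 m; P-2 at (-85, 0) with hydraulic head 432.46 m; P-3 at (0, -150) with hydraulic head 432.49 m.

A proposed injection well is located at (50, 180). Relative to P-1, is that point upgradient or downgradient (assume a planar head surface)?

downgradient

∂h/∂x = (432.46 − 432.34) / (-85 − 0) = -0.001412
∂h/∂y = (432.49 − 432.34) / (-150 − 0) = -0.001000
Head at (50, 180) = 432.34 + (-0.001412)·(50) + (-0.001000)·(180) = 432.09 m.
That is lower than the 432.34 m at P-1, so the point is downgradient.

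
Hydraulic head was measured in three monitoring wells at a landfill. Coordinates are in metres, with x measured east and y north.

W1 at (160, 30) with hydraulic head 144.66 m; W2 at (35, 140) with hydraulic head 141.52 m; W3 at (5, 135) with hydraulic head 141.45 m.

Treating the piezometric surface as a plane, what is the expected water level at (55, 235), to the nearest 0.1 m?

Taking W1 as reference: W2−W1 = (-125, 110, -3.14); W3−W1 = (-155, 105, -3.21).
Determinant of the coordinate differences = (-125)·105 − (-155)·110 = 3925.
∂h/∂x = [(-3.14)·105 − (-3.21)·110] / 3925 = +0.005962
∂h/∂y = [(-125)·(-3.21) − (-155)·(-3.14)] / 3925 = -0.02177
h(55, 235) = 144.66 + (+0.005962)·(-105) + (-0.02177)·(205) = 144.66 -0.626 -4.463 = 139.571 m.

139.6 m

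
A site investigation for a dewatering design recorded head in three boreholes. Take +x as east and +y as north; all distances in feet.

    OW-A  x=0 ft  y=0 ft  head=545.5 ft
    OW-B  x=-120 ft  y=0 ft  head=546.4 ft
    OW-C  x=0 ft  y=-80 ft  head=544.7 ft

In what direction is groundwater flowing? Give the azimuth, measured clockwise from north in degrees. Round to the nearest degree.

∂h/∂x = (546.4 − 545.5) / (-120 − 0) = -0.007500
∂h/∂y = (544.7 − 545.5) / (-80 − 0) = +0.010000
Flow direction (−∇h) has components (+0.007500 E, -0.010000 N).
Azimuth = atan2(E, N) = atan2(+0.007500, -0.010000) = 143.1° ≈ 143°.

143°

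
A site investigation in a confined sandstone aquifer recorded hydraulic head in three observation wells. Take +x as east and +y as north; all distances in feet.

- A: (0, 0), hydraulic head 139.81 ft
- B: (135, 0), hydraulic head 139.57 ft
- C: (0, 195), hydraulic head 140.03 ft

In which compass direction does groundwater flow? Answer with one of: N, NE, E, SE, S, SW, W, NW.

SE

∂h/∂x = (139.57 − 139.81) / (135 − 0) = -0.001778
∂h/∂y = (140.03 − 139.81) / (195 − 0) = +0.001128
Flow = −∇h = (+0.001778 east, -0.001128 north), which points southeast.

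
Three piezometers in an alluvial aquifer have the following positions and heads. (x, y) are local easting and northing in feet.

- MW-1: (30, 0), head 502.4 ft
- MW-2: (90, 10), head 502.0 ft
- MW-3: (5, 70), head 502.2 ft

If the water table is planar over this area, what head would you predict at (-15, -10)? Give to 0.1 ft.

With h = a·x + b·y + c and MW-1 as origin, the differences give:
  60·a + 10·b = -0.4
  (-25)·a + 70·b = -0.2
Eliminate b (×70 and ×10, subtract): 4450·a = -26.00 → a = ∂h/∂x = -0.005843
Back-substitute: b = ∂h/∂y = -0.004944.
h(-15, -10) = 502.4 + (-0.005843)·(-45) + (-0.004944)·(-10) = 502.4 +0.263 +0.049 = 502.712 ft.

502.7 ft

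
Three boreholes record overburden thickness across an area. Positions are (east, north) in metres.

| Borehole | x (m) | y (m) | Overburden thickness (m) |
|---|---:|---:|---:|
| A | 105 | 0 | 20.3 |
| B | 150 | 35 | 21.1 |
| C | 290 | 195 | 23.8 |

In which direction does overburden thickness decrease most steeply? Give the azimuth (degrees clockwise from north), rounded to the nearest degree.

254°

Taking A as reference: B−A = (45, 35, +0.8); C−A = (185, 195, +3.5).
Determinant of the coordinate differences = 45·195 − 185·35 = 2300.
∂d/∂x = [(+0.8)·195 − (+3.5)·35] / 2300 = +0.01457
∂d/∂y = [45·(+3.5) − 185·(+0.8)] / 2300 = +0.004130
Steepest decrease is along −∇f: components (-0.01457 E, -0.004130 N).
Azimuth = atan2(-0.01457, -0.004130) = 254.2° ≈ 254°.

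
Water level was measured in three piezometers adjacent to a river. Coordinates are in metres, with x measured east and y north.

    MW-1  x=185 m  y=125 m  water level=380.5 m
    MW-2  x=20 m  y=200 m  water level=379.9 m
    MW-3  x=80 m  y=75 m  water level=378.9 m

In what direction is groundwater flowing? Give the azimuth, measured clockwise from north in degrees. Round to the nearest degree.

With h = a·x + b·y + c and MW-1 as origin, the differences give:
  (-165)·a + 75·b = -0.6
  (-105)·a + (-50)·b = -1.6
Eliminate b (×(-50) and ×75, subtract): 16125·a = 150.00 → a = ∂h/∂x = +0.009302
Back-substitute: b = ∂h/∂y = +0.01247.
Flow direction (−∇h) has components (-0.009302 E, -0.01247 N).
Azimuth = atan2(E, N) = atan2(-0.009302, -0.01247) = 216.7° ≈ 217°.

217°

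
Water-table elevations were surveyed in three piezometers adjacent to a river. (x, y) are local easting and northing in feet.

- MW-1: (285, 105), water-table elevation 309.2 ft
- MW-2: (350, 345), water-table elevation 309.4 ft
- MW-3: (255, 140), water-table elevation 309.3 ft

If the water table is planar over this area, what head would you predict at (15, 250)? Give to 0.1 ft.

Differences from MW-1: to MW-2 (Δx, Δy, Δh) = (65, 240, +0.2); to MW-3 = (-30, 35, +0.1).
Determinant of the coordinate differences = 65·35 − (-30)·240 = 9475.
∂h/∂x = [(+0.2)·35 − (+0.1)·240] / 9475 = -0.001794
∂h/∂y = [65·(+0.1) − (-30)·(+0.2)] / 9475 = +0.001319
h(15, 250) = 309.2 + (-0.001794)·(-270) + (+0.001319)·(145) = 309.2 +0.484 +0.191 = 309.876 ft.

309.9 ft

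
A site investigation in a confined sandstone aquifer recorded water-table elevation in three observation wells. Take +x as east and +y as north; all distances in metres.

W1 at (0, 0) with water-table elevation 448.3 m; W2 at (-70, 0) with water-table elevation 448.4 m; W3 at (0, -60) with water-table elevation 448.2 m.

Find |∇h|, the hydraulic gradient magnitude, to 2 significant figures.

0.0022

∂h/∂x = (448.4 − 448.3) / (-70 − 0) = -0.001429
∂h/∂y = (448.2 − 448.3) / (-60 − 0) = +0.001667
|∇h| = √(-0.001429² + 0.001667²) = 0.002196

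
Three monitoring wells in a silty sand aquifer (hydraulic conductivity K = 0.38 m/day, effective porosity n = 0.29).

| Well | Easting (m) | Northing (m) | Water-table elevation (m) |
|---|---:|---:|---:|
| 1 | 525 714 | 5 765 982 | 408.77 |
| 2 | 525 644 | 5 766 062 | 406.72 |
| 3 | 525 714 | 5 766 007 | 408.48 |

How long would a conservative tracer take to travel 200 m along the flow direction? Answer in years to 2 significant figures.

21 years

With h = a·x + b·y + c and 1 as origin, the differences give:
  (-70)·a + 80·b = -2.05
  0·a + 25·b = -0.29
Eliminate b (×25 and ×80, subtract): -1750·a = -28.050 → a = ∂h/∂x = +0.01603
Back-substitute: b = ∂h/∂y = -0.01160.
|∇h| = √(0.01603² + -0.01160²) = 0.01979
Seepage velocity v = K·i/n = 0.38 × 0.01979 / 0.29 = 0.02593 m/day.
t = 200 / 0.02593 = 7713 days = 21.1 years.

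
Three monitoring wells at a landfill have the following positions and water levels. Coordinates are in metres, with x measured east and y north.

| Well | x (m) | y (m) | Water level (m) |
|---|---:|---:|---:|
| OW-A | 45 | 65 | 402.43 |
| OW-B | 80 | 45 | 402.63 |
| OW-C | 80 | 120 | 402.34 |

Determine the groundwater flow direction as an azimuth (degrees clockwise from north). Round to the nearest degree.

318°

With h = a·x + b·y + c and OW-A as origin, the differences give:
  35·a + (-20)·b = +0.20
  35·a + 55·b = -0.09
Eliminate b (×55 and ×(-20), subtract): 2625·a = 9.200 → a = ∂h/∂x = +0.003505
Back-substitute: b = ∂h/∂y = -0.003867.
Flow direction (−∇h) has components (-0.003505 E, +0.003867 N).
Azimuth = atan2(E, N) = atan2(-0.003505, +0.003867) = 317.8° ≈ 318°.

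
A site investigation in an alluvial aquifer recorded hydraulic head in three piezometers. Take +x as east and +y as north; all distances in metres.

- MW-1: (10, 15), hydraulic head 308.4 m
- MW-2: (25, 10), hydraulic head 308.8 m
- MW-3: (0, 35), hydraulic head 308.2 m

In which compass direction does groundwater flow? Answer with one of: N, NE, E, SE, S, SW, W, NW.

W

Differences from MW-1: to MW-2 (Δx, Δy, Δh) = (15, -5, +0.4); to MW-3 = (-10, 20, -0.2).
Solve a·Δx + b·Δy = Δh: det = 15·20 − (-10)·(-5) = 250.
∂h/∂x = [(+0.4)·20 − (-0.2)·(-5)] / 250 = +0.02800
∂h/∂y = [15·(-0.2) − (-10)·(+0.4)] / 250 = +0.004000
Flow = −∇h = (-0.02800 east, -0.004000 north), which points west.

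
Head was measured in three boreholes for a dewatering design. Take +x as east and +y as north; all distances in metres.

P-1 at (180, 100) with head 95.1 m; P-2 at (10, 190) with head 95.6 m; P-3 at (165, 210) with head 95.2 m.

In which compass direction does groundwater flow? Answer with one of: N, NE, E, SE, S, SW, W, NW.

E

Differences from P-1: to P-2 (Δx, Δy, Δh) = (-170, 90, +0.5); to P-3 = (-15, 110, +0.1).
Solve a·Δx + b·Δy = Δh: det = (-170)·110 − (-15)·90 = -17350.
∂h/∂x = [(+0.5)·110 − (+0.1)·90] / -17350 = -0.002651
∂h/∂y = [(-170)·(+0.1) − (-15)·(+0.5)] / -17350 = +0.0005476
Flow = −∇h = (+0.002651 east, -0.0005476 north), which points east.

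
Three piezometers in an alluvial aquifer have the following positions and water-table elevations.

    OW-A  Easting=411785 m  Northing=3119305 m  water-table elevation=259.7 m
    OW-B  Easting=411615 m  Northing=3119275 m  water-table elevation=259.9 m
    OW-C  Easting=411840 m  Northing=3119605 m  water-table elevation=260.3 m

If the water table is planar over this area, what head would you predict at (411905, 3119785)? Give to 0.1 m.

260.6 m

Taking OW-A as reference: OW-B−OW-A = (-170, -30, +0.2); OW-C−OW-A = (55, 300, +0.6).
Determinant of the coordinate differences = (-170)·300 − 55·(-30) = -49350.
∂h/∂x = [(+0.2)·300 − (+0.6)·(-30)] / -49350 = -0.001581
∂h/∂y = [(-170)·(+0.6) − 55·(+0.2)] / -49350 = +0.002290
h(411905, 3119785) = 259.7 + (-0.001581)·(120) + (+0.002290)·(480) = 259.7 -0.190 +1.099 = 260.609 m.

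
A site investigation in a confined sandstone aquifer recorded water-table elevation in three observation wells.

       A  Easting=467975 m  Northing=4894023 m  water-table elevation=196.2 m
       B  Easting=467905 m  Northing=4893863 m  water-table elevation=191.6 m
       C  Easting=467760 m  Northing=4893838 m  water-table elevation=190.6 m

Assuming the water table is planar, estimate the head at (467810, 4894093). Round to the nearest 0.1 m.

197.8 m

Differences from A: to B (Δx, Δy, Δh) = (-70, -160, -4.6); to C = (-215, -185, -5.6).
Solve a·Δx + b·Δy = Δh: det = (-70)·(-185) − (-215)·(-160) = -21450.
∂h/∂x = [(-4.6)·(-185) − (-5.6)·(-160)] / -21450 = +0.002098
∂h/∂y = [(-70)·(-5.6) − (-215)·(-4.6)] / -21450 = +0.02783
h(467810, 4894093) = 196.2 + (+0.002098)·(-165) + (+0.02783)·(70) = 196.2 -0.346 +1.948 = 197.802 m.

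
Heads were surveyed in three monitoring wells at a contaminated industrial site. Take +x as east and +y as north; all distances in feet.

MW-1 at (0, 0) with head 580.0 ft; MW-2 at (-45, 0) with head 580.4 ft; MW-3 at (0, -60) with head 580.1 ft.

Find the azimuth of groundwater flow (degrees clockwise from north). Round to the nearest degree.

∂h/∂x = (580.4 − 580.0) / (-45 − 0) = -0.008889
∂h/∂y = (580.1 − 580.0) / (-60 − 0) = -0.001667
Flow direction (−∇h) has components (+0.008889 E, +0.001667 N).
Azimuth = atan2(E, N) = atan2(+0.008889, +0.001667) = 79.4° ≈ 079°.

079°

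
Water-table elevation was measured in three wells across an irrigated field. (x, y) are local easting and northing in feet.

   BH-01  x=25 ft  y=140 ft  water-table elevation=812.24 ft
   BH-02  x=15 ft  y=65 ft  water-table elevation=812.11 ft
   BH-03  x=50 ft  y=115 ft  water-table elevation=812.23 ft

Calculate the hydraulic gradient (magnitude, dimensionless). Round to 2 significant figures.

0.0020

Taking BH-01 as reference: BH-02−BH-01 = (-10, -75, -0.13); BH-03−BH-01 = (25, -25, -0.01).
Solve a·Δx + b·Δy = Δh: det = (-10)·(-25) − 25·(-75) = 2125.
∂h/∂x = [(-0.13)·(-25) − (-0.01)·(-75)] / 2125 = +0.001176
∂h/∂y = [(-10)·(-0.01) − 25·(-0.13)] / 2125 = +0.001576
|∇h| = √(0.001176² + 0.001576²) = 0.001966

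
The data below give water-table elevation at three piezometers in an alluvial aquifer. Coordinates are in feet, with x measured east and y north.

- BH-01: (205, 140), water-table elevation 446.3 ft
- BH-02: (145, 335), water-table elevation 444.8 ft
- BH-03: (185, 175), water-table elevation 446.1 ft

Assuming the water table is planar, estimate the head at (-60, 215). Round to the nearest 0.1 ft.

447.5 ft

With h = a·x + b·y + c and BH-01 as origin, the differences give:
  (-60)·a + 195·b = -1.5
  (-20)·a + 35·b = -0.2
Eliminate b (×35 and ×195, subtract): 1800·a = -13.50 → a = ∂h/∂x = -0.007500
Back-substitute: b = ∂h/∂y = -0.01000.
h(-60, 215) = 446.3 + (-0.007500)·(-265) + (-0.01000)·(75) = 446.3 +1.988 -0.750 = 447.538 ft.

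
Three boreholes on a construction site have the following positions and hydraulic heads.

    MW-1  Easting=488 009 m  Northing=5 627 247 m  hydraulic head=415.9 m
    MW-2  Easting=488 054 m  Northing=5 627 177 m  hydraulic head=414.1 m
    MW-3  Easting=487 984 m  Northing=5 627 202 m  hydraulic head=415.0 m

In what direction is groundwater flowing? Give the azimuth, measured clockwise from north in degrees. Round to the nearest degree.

Differences from MW-1: to MW-2 (Δx, Δy, Δh) = (45, -70, -1.8); to MW-3 = (-25, -45, -0.9).
Solve a·Δx + b·Δy = Δh: det = 45·(-45) − (-25)·(-70) = -3775.
∂h/∂x = [(-1.8)·(-45) − (-0.9)·(-70)] / -3775 = -0.004768
∂h/∂y = [45·(-0.9) − (-25)·(-1.8)] / -3775 = +0.02265
Flow direction (−∇h) has components (+0.004768 E, -0.02265 N).
Azimuth = atan2(E, N) = atan2(+0.004768, -0.02265) = 168.1° ≈ 168°.

168°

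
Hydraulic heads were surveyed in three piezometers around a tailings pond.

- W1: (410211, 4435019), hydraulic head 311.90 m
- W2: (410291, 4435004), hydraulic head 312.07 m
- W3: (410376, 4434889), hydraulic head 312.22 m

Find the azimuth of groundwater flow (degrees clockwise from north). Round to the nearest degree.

262°

Differences from W1: to W2 (Δx, Δy, Δh) = (80, -15, +0.17); to W3 = (165, -130, +0.32).
Solve a·Δx + b·Δy = Δh: det = 80·(-130) − 165·(-15) = -7925.
∂h/∂x = [(+0.17)·(-130) − (+0.32)·(-15)] / -7925 = +0.002183
∂h/∂y = [80·(+0.32) − 165·(+0.17)] / -7925 = +0.0003091
Flow direction (−∇h) has components (-0.002183 E, -0.0003091 N).
Azimuth = atan2(E, N) = atan2(-0.002183, -0.0003091) = 261.9° ≈ 262°.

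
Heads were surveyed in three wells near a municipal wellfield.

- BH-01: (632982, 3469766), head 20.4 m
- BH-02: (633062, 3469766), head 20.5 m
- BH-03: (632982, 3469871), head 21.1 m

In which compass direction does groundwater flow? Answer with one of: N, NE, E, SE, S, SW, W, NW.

∂h/∂x = (20.5 − 20.4) / (633062 − 632982) = +0.001250
∂h/∂y = (21.1 − 20.4) / (3469871 − 3469766) = +0.006667
Flow = −∇h = (-0.001250 east, -0.006667 north), which points south.

S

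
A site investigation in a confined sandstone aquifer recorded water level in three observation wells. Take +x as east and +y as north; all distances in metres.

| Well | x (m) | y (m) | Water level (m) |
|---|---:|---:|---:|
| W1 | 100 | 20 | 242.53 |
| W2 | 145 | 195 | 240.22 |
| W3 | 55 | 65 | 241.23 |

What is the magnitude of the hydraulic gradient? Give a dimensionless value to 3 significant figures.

Taking W1 as reference: W2−W1 = (45, 175, -2.31); W3−W1 = (-45, 45, -1.30).
Solve a·Δx + b·Δy = Δh: det = 45·45 − (-45)·175 = 9900.
∂h/∂x = [(-2.31)·45 − (-1.30)·175] / 9900 = +0.01248
∂h/∂y = [45·(-1.30) − (-45)·(-2.31)] / 9900 = -0.01641
|∇h| = √(0.01248² + -0.01641²) = 0.02062

0.0206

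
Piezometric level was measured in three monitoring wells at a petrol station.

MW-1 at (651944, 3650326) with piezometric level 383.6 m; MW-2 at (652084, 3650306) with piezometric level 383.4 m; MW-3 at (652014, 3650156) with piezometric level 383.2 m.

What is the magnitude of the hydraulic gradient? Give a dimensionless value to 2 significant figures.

With h = a·x + b·y + c and MW-1 as origin, the differences give:
  140·a + (-20)·b = -0.2
  70·a + (-170)·b = -0.4
Eliminate b (×(-170) and ×(-20), subtract): -22400·a = 26.00 → a = ∂h/∂x = -0.001161
Back-substitute: b = ∂h/∂y = +0.001875.
|∇h| = √(-0.001161² + 0.001875²) = 0.002205

0.0022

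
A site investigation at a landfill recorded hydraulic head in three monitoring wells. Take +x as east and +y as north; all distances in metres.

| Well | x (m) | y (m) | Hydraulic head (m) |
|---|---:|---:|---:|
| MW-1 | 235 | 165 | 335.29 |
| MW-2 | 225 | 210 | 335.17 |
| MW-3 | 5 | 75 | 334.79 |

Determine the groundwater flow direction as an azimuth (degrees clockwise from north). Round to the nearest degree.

Taking MW-1 as reference: MW-2−MW-1 = (-10, 45, -0.12); MW-3−MW-1 = (-230, -90, -0.50).
Determinant of the coordinate differences = (-10)·(-90) − (-230)·45 = 11250.
∂h/∂x = [(-0.12)·(-90) − (-0.50)·45] / 11250 = +0.002960
∂h/∂y = [(-10)·(-0.50) − (-230)·(-0.12)] / 11250 = -0.002009
Flow direction (−∇h) has components (-0.002960 E, +0.002009 N).
Azimuth = atan2(E, N) = atan2(-0.002960, +0.002009) = 304.2° ≈ 304°.

304°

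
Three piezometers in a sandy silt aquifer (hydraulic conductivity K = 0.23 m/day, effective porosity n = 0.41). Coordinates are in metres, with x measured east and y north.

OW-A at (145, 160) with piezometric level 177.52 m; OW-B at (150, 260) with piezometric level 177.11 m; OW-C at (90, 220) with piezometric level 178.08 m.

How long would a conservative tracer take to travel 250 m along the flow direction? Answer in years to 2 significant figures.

With h = a·x + b·y + c and OW-A as origin, the differences give:
  5·a + 100·b = -0.41
  (-55)·a + 60·b = +0.56
Eliminate b (×60 and ×100, subtract): 5800·a = -80.600 → a = ∂h/∂x = -0.01390
Back-substitute: b = ∂h/∂y = -0.003405.
|∇h| = √(-0.01390² + -0.003405²) = 0.01431
Seepage velocity v = K·i/n = 0.23 × 0.01431 / 0.41 = 0.008028 m/day.
t = 250 / 0.008028 = 3.114e+04 days = 85.3 years.

85 years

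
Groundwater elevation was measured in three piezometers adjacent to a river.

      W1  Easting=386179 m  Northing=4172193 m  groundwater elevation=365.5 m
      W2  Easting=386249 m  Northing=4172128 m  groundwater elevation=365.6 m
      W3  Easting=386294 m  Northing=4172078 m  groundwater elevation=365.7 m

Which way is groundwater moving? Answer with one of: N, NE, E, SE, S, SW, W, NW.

Three-point gradient (reference W1): Δ to W2 = (70, -65, +0.1), Δ to W3 = (115, -115, +0.2).
∂h/∂x = -0.002609, ∂h/∂y = -0.004348 (det = -575).
Flow = −∇h = (+0.002609 east, +0.004348 north), which points northeast.

NE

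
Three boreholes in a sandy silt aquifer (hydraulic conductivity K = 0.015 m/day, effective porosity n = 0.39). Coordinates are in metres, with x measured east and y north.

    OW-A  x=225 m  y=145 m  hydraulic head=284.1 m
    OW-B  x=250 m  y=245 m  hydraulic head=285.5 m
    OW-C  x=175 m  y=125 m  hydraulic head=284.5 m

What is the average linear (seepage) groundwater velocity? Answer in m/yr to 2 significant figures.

0.33 m/yr

Taking OW-A as reference: OW-B−OW-A = (25, 100, +1.4); OW-C−OW-A = (-50, -20, +0.4).
Solve a·Δx + b·Δy = Δh: det = 25·(-20) − (-50)·100 = 4500.
∂h/∂x = [(+1.4)·(-20) − (+0.4)·100] / 4500 = -0.01511
∂h/∂y = [25·(+0.4) − (-50)·(+1.4)] / 4500 = +0.01778
|∇h| = √(-0.01511² + 0.01778²) = 0.02333
Seepage velocity v = K·i/n = 0.015 × 0.02333 / 0.39 = 0.0008973 m/day = 0.3277 m/yr.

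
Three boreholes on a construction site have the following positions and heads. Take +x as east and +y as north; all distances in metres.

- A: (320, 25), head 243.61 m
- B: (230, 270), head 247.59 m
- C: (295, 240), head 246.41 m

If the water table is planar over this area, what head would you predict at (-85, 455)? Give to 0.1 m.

253.8 m

Differences from A: to B (Δx, Δy, Δh) = (-90, 245, +3.98); to C = (-25, 215, +2.80).
Solve a·Δx + b·Δy = Δh: det = (-90)·215 − (-25)·245 = -13225.
∂h/∂x = [(+3.98)·215 − (+2.80)·245] / -13225 = -0.01283
∂h/∂y = [(-90)·(+2.80) − (-25)·(+3.98)] / -13225 = +0.01153
h(-85, 455) = 243.61 + (-0.01283)·(-405) + (+0.01153)·(430) = 243.61 +5.197 +4.958 = 253.765 m.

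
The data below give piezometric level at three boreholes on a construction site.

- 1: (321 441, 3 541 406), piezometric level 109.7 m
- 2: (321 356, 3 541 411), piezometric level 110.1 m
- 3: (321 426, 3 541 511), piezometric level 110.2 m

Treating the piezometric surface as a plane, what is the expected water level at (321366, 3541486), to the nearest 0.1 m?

Taking 1 as reference: 2−1 = (-85, 5, +0.4); 3−1 = (-15, 105, +0.5).
Determinant of the coordinate differences = (-85)·105 − (-15)·5 = -8850.
∂h/∂x = [(+0.4)·105 − (+0.5)·5] / -8850 = -0.004463
∂h/∂y = [(-85)·(+0.5) − (-15)·(+0.4)] / -8850 = +0.004124
h(321366, 3541486) = 109.7 + (-0.004463)·(-75) + (+0.004124)·(80) = 109.7 +0.335 +0.330 = 110.365 m.

110.4 m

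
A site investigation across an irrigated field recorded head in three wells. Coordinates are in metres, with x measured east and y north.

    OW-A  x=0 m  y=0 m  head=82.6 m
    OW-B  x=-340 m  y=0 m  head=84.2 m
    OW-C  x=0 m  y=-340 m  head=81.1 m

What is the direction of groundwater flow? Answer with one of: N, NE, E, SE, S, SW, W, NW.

∂h/∂x = (84.2 − 82.6) / (-340 − 0) = -0.004706
∂h/∂y = (81.1 − 82.6) / (-340 − 0) = +0.004412
Flow = −∇h = (+0.004706 east, -0.004412 north), which points southeast.

SE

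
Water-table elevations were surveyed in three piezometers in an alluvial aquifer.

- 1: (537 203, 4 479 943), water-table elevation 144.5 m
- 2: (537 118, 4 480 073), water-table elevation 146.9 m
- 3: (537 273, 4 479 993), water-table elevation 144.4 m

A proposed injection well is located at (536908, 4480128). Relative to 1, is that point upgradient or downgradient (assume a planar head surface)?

With h = a·x + b·y + c and 1 as origin, the differences give:
  (-85)·a + 130·b = +2.4
  70·a + 50·b = -0.1
Eliminate b (×50 and ×130, subtract): -13350·a = 133.00 → a = ∂h/∂x = -0.009963
Back-substitute: b = ∂h/∂y = +0.01195.
Head at (536908, 4480128) = 144.5 + (-0.009963)·(-295) + (+0.01195)·(185) = 149.65 m.
That is higher than the 144.5 m at 1, so the point is upgradient.

upgradient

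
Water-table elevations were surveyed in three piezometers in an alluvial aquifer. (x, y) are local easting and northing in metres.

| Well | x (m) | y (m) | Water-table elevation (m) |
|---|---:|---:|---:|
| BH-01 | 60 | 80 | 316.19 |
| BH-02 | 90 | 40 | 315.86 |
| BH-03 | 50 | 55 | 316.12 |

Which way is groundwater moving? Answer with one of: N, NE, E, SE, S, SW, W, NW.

Differences from BH-01: to BH-02 (Δx, Δy, Δh) = (30, -40, -0.33); to BH-03 = (-10, -25, -0.07).
Solve a·Δx + b·Δy = Δh: det = 30·(-25) − (-10)·(-40) = -1150.
∂h/∂x = [(-0.33)·(-25) − (-0.07)·(-40)] / -1150 = -0.004739
∂h/∂y = [30·(-0.07) − (-10)·(-0.33)] / -1150 = +0.004696
Flow = −∇h = (+0.004739 east, -0.004696 north), which points southeast.

SE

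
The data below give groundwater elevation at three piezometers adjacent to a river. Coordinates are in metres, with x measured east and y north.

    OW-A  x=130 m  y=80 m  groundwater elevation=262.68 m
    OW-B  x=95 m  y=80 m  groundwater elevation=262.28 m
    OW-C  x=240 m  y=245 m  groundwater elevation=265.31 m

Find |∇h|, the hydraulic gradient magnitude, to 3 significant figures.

Taking OW-A as reference: OW-B−OW-A = (-35, 0, -0.40); OW-C−OW-A = (110, 165, +2.63).
Solve a·Δx + b·Δy = Δh: det = (-35)·165 − 110·0 = -5775.
∂h/∂x = [(-0.40)·165 − (+2.63)·0] / -5775 = +0.01143
∂h/∂y = [(-35)·(+2.63) − 110·(-0.40)] / -5775 = +0.008320
|∇h| = √(0.01143² + 0.008320²) = 0.01414

0.0141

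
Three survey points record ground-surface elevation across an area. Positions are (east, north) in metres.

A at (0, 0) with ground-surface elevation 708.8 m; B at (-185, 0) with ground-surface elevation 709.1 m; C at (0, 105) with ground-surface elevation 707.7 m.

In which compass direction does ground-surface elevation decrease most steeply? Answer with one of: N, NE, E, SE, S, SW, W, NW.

∂z/∂x = (709.1 − 708.8) / (-185 − 0) = -0.001622
∂z/∂y = (707.7 − 708.8) / (105 − 0) = -0.01048
Steepest decrease is along −∇f = (+0.001622 E, +0.01048 N) → north.

N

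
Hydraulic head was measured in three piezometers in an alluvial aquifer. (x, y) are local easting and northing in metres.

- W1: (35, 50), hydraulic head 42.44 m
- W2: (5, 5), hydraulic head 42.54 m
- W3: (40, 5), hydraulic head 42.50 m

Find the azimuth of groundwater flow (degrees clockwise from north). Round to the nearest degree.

Differences from W1: to W2 (Δx, Δy, Δh) = (-30, -45, +0.10); to W3 = (5, -45, +0.06).
Determinant of the coordinate differences = (-30)·(-45) − 5·(-45) = 1575.
∂h/∂x = [(+0.10)·(-45) − (+0.06)·(-45)] / 1575 = -0.001143
∂h/∂y = [(-30)·(+0.06) − 5·(+0.10)] / 1575 = -0.001460
Flow direction (−∇h) has components (+0.001143 E, +0.001460 N).
Azimuth = atan2(E, N) = atan2(+0.001143, +0.001460) = 38.0° ≈ 038°.

038°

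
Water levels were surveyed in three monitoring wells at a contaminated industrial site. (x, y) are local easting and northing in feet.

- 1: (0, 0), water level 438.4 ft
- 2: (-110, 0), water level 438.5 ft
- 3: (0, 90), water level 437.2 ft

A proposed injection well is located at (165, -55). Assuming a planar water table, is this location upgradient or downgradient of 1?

upgradient

∂h/∂x = (438.5 − 438.4) / (-110 − 0) = -0.0009091
∂h/∂y = (437.2 − 438.4) / (90 − 0) = -0.01333
Head at (165, -55) = 438.4 + (-0.0009091)·(165) + (-0.01333)·(-55) = 438.98 ft.
That is higher than the 438.4 ft at 1, so the point is upgradient.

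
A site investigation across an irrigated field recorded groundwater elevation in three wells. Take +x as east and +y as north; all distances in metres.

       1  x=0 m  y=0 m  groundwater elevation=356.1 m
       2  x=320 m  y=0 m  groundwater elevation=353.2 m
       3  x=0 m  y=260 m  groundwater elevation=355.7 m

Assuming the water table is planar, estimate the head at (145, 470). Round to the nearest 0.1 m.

354.1 m

∂h/∂x = (353.2 − 356.1) / (320 − 0) = -0.009063
∂h/∂y = (355.7 − 356.1) / (260 − 0) = -0.001538
h(145, 470) = 356.1 + (-0.009063)·(145) + (-0.001538)·(470) = 356.1 -1.314 -0.723 = 354.063 m.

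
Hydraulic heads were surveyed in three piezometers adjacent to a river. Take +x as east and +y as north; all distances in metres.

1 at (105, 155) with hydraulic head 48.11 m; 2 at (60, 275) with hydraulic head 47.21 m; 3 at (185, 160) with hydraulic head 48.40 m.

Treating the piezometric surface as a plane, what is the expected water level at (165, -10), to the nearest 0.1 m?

49.3 m

With h = a·x + b·y + c and 1 as origin, the differences give:
  (-45)·a + 120·b = -0.90
  80·a + 5·b = +0.29
Eliminate b (×5 and ×120, subtract): -9825·a = -39.300 → a = ∂h/∂x = +0.004000
Back-substitute: b = ∂h/∂y = -0.006000.
h(165, -10) = 48.11 + (+0.004000)·(60) + (-0.006000)·(-165) = 48.11 +0.240 +0.990 = 49.340 m.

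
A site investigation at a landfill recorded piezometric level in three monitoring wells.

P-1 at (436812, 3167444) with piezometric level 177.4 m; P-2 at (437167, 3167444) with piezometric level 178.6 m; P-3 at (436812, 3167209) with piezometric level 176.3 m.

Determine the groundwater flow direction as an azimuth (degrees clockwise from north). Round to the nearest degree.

∂h/∂x = (178.6 − 177.4) / (437167 − 436812) = +0.003380
∂h/∂y = (176.3 − 177.4) / (3167209 − 3167444) = +0.004681
Flow direction (−∇h) has components (-0.003380 E, -0.004681 N).
Azimuth = atan2(E, N) = atan2(-0.003380, -0.004681) = 215.8° ≈ 216°.

216°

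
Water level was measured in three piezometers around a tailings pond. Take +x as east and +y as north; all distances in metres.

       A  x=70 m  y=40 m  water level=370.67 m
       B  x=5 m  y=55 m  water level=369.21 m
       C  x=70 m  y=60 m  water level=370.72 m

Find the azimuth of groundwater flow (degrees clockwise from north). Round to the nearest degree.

Taking A as reference: B−A = (-65, 15, -1.46); C−A = (0, 20, +0.05).
Determinant of the coordinate differences = (-65)·20 − 0·15 = -1300.
∂h/∂x = [(-1.46)·20 − (+0.05)·15] / -1300 = +0.02304
∂h/∂y = [(-65)·(+0.05) − 0·(-1.46)] / -1300 = +0.002500
Flow direction (−∇h) has components (-0.02304 E, -0.002500 N).
Azimuth = atan2(E, N) = atan2(-0.02304, -0.002500) = 263.8° ≈ 264°.

264°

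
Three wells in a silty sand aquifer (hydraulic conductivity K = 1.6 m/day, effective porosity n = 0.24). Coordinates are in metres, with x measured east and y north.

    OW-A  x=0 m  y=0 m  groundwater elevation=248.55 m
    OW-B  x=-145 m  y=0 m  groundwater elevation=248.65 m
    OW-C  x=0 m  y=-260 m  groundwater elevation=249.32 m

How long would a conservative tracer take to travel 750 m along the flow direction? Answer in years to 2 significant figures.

∂h/∂x = (248.65 − 248.55) / (-145 − 0) = -0.0006897
∂h/∂y = (249.32 − 248.55) / (-260 − 0) = -0.002962
|∇h| = √(-0.0006897² + -0.002962²) = 0.003041
Seepage velocity v = K·i/n = 1.6 × 0.003041 / 0.24 = 0.02027 m/day.
t = 750 / 0.02027 = 3.7e+04 days = 101 years.

100 years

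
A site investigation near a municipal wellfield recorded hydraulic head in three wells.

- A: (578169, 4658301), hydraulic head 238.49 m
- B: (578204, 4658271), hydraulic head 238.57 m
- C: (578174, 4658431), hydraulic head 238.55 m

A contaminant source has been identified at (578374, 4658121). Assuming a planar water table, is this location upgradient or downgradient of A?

With h = a·x + b·y + c and A as origin, the differences give:
  35·a + (-30)·b = +0.08
  5·a + 130·b = +0.06
Eliminate b (×130 and ×(-30), subtract): 4700·a = 12.200 → a = ∂h/∂x = +0.002596
Back-substitute: b = ∂h/∂y = +0.0003617.
Head at (578374, 4658121) = 238.49 + (+0.002596)·(205) + (+0.0003617)·(-180) = 238.96 m.
That is higher than the 238.49 m at A, so the point is upgradient.

upgradient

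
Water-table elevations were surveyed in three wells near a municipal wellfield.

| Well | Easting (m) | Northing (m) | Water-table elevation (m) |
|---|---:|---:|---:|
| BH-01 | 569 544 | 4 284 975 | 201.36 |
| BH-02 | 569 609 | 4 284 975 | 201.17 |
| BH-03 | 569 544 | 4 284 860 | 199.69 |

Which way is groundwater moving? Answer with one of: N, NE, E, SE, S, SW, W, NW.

∂h/∂x = (201.17 − 201.36) / (569609 − 569544) = -0.002923
∂h/∂y = (199.69 − 201.36) / (4284860 − 4284975) = +0.01452
Flow = −∇h = (+0.002923 east, -0.01452 north), which points south.

S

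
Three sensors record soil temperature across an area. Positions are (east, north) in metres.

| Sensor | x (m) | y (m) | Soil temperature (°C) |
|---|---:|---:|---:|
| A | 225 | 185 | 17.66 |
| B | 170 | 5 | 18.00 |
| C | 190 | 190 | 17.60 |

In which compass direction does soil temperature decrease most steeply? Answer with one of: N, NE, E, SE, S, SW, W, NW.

With T = a·x + b·y + c and A as origin, the differences give:
  (-55)·a + (-180)·b = +0.34
  (-35)·a + 5·b = -0.06
Eliminate b (×5 and ×(-180), subtract): -6575·a = -9.100 → a = ∂T/∂x = +0.001384
Back-substitute: b = ∂T/∂y = -0.002312.
Steepest decrease is along −∇f = (-0.001384 E, +0.002312 N) → northwest.

NW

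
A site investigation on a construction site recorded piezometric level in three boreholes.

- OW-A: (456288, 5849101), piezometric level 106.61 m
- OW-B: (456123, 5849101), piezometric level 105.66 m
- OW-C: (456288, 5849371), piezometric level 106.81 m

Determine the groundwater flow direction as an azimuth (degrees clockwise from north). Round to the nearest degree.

263°

∂h/∂x = (105.66 − 106.61) / (456123 − 456288) = +0.005758
∂h/∂y = (106.81 − 106.61) / (5849371 − 5849101) = +0.0007407
Flow direction (−∇h) has components (-0.005758 E, -0.0007407 N).
Azimuth = atan2(E, N) = atan2(-0.005758, -0.0007407) = 262.7° ≈ 263°.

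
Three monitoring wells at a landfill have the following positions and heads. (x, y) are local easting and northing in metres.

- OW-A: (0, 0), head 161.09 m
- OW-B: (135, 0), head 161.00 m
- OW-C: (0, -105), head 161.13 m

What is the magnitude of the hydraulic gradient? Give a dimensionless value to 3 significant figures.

∂h/∂x = (161.00 − 161.09) / (135 − 0) = -0.0006667
∂h/∂y = (161.13 − 161.09) / (-105 − 0) = -0.0003810
|∇h| = √(-0.0006667² + -0.0003810²) = 0.0007679

0.000768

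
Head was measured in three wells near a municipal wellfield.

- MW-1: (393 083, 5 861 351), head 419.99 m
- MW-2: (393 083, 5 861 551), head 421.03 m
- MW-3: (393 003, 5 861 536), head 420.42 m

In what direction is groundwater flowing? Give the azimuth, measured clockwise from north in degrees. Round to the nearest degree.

232°

Taking MW-1 as reference: MW-2−MW-1 = (0, 200, +1.04); MW-3−MW-1 = (-80, 185, +0.43).
Solve a·Δx + b·Δy = Δh: det = 0·185 − (-80)·200 = 16000.
∂h/∂x = [(+1.04)·185 − (+0.43)·200] / 16000 = +0.006650
∂h/∂y = [0·(+0.43) − (-80)·(+1.04)] / 16000 = +0.005200
Flow direction (−∇h) has components (-0.006650 E, -0.005200 N).
Azimuth = atan2(E, N) = atan2(-0.006650, -0.005200) = 232.0° ≈ 232°.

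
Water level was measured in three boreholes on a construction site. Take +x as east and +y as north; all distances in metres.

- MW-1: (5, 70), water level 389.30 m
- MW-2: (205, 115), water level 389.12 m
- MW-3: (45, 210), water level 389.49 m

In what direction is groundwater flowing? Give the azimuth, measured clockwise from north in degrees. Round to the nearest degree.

143°

Taking MW-1 as reference: MW-2−MW-1 = (200, 45, -0.18); MW-3−MW-1 = (40, 140, +0.19).
Solve a·Δx + b·Δy = Δh: det = 200·140 − 40·45 = 26200.
∂h/∂x = [(-0.18)·140 − (+0.19)·45] / 26200 = -0.001288
∂h/∂y = [200·(+0.19) − 40·(-0.18)] / 26200 = +0.001725
Flow direction (−∇h) has components (+0.001288 E, -0.001725 N).
Azimuth = atan2(E, N) = atan2(+0.001288, -0.001725) = 143.3° ≈ 143°.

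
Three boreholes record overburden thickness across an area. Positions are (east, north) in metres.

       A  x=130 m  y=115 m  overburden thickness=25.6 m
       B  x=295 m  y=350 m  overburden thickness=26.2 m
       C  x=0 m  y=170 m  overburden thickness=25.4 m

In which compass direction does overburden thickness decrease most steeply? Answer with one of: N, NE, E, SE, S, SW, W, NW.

Differences from A: to B (Δx, Δy, Δh) = (165, 235, +0.6); to C = (-130, 55, -0.2).
Determinant of the coordinate differences = 165·55 − (-130)·235 = 39625.
∂d/∂x = [(+0.6)·55 − (-0.2)·235] / 39625 = +0.002019
∂d/∂y = [165·(-0.2) − (-130)·(+0.6)] / 39625 = +0.001136
Steepest decrease is along −∇f = (-0.002019 E, -0.001136 N) → southwest.

SW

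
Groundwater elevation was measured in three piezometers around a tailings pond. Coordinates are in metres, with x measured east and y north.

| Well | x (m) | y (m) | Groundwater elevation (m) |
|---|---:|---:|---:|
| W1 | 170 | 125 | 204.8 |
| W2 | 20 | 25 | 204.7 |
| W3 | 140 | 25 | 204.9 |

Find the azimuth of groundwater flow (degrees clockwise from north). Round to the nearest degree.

312°

With h = a·x + b·y + c and W1 as origin, the differences give:
  (-150)·a + (-100)·b = -0.1
  (-30)·a + (-100)·b = +0.1
Eliminate b (×(-100) and ×(-100), subtract): 12000·a = 20.00 → a = ∂h/∂x = +0.001667
Back-substitute: b = ∂h/∂y = -0.001500.
Flow direction (−∇h) has components (-0.001667 E, +0.001500 N).
Azimuth = atan2(E, N) = atan2(-0.001667, +0.001500) = 312.0° ≈ 312°.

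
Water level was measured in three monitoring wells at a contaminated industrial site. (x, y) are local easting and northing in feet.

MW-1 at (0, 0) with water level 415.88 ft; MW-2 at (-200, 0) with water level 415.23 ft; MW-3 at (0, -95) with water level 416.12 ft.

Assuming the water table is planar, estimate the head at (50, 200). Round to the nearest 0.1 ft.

∂h/∂x = (415.23 − 415.88) / (-200 − 0) = +0.003250
∂h/∂y = (416.12 − 415.88) / (-95 − 0) = -0.002526
h(50, 200) = 415.88 + (+0.003250)·(50) + (-0.002526)·(200) = 415.88 +0.162 -0.505 = 415.537 ft.

415.5 ft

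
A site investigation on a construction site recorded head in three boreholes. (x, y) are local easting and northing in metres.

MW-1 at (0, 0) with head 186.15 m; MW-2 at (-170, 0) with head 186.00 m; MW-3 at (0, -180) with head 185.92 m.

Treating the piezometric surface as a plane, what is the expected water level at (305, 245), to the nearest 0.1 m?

186.7 m

∂h/∂x = (186.00 − 186.15) / (-170 − 0) = +0.0008824
∂h/∂y = (185.92 − 186.15) / (-180 − 0) = +0.001278
h(305, 245) = 186.15 + (+0.0008824)·(305) + (+0.001278)·(245) = 186.15 +0.269 +0.313 = 186.732 m.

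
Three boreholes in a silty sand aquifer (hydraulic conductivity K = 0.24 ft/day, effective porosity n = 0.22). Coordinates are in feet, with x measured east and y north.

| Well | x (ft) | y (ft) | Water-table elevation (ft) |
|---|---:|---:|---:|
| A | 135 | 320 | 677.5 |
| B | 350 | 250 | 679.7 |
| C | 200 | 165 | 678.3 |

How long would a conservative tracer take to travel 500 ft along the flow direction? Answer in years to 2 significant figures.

130 years

Three-point gradient (reference A): Δ to B = (215, -70, +2.2), Δ to C = (65, -155, +0.8).
∂h/∂x = +0.009904, ∂h/∂y = -0.001008 (det = -28775).
|∇h| = √(0.009904² + -0.001008²) = 0.009955
Seepage velocity v = K·i/n = 0.24 × 0.009955 / 0.22 = 0.01086 ft/day.
t = 500 / 0.01086 = 4.604e+04 days = 126 years.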